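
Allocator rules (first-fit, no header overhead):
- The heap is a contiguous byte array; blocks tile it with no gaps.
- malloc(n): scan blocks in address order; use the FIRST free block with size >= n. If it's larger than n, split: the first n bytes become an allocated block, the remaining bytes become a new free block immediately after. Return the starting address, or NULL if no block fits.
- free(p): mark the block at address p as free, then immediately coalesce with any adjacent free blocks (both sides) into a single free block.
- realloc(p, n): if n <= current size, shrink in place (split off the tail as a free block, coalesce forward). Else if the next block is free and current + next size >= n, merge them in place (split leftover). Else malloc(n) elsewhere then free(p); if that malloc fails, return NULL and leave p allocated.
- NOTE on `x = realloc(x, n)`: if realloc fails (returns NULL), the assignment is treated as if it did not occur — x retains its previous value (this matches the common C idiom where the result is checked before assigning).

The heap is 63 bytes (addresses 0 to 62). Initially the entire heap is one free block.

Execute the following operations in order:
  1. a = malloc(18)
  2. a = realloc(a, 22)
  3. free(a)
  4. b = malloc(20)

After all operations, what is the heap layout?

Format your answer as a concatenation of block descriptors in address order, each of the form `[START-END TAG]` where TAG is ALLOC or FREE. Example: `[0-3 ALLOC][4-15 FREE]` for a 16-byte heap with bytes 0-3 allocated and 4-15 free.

Op 1: a = malloc(18) -> a = 0; heap: [0-17 ALLOC][18-62 FREE]
Op 2: a = realloc(a, 22) -> a = 0; heap: [0-21 ALLOC][22-62 FREE]
Op 3: free(a) -> (freed a); heap: [0-62 FREE]
Op 4: b = malloc(20) -> b = 0; heap: [0-19 ALLOC][20-62 FREE]

Answer: [0-19 ALLOC][20-62 FREE]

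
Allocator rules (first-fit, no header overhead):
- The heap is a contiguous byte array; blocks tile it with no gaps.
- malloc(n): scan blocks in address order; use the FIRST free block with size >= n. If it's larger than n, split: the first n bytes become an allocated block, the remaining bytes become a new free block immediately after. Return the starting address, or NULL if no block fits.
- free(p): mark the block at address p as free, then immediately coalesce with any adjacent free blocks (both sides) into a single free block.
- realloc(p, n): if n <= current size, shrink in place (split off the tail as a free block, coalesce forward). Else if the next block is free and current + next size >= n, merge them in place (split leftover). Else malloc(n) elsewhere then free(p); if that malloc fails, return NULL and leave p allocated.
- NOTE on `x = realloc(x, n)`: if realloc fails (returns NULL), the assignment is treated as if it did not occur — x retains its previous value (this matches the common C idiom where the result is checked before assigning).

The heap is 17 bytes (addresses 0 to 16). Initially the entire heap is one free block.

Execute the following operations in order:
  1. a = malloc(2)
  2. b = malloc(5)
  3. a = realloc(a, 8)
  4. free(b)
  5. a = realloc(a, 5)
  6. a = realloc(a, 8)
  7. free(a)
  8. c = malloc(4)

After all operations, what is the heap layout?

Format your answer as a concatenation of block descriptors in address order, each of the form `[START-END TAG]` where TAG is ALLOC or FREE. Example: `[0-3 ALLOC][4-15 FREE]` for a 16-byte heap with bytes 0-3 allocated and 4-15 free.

Answer: [0-3 ALLOC][4-16 FREE]

Derivation:
Op 1: a = malloc(2) -> a = 0; heap: [0-1 ALLOC][2-16 FREE]
Op 2: b = malloc(5) -> b = 2; heap: [0-1 ALLOC][2-6 ALLOC][7-16 FREE]
Op 3: a = realloc(a, 8) -> a = 7; heap: [0-1 FREE][2-6 ALLOC][7-14 ALLOC][15-16 FREE]
Op 4: free(b) -> (freed b); heap: [0-6 FREE][7-14 ALLOC][15-16 FREE]
Op 5: a = realloc(a, 5) -> a = 7; heap: [0-6 FREE][7-11 ALLOC][12-16 FREE]
Op 6: a = realloc(a, 8) -> a = 7; heap: [0-6 FREE][7-14 ALLOC][15-16 FREE]
Op 7: free(a) -> (freed a); heap: [0-16 FREE]
Op 8: c = malloc(4) -> c = 0; heap: [0-3 ALLOC][4-16 FREE]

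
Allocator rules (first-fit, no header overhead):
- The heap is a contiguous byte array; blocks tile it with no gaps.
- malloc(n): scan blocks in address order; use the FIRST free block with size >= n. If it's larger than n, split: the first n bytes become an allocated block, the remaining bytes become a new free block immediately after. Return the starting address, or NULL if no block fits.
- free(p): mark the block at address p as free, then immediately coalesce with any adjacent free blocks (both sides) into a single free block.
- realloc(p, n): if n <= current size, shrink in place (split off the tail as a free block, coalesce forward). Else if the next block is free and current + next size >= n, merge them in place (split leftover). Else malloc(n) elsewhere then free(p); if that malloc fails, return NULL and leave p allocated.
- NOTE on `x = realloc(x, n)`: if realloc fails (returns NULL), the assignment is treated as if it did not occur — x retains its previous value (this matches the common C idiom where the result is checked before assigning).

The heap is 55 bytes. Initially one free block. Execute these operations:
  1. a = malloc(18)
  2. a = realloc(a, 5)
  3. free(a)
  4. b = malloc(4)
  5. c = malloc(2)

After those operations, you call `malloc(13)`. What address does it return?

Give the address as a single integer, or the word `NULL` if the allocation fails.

Answer: 6

Derivation:
Op 1: a = malloc(18) -> a = 0; heap: [0-17 ALLOC][18-54 FREE]
Op 2: a = realloc(a, 5) -> a = 0; heap: [0-4 ALLOC][5-54 FREE]
Op 3: free(a) -> (freed a); heap: [0-54 FREE]
Op 4: b = malloc(4) -> b = 0; heap: [0-3 ALLOC][4-54 FREE]
Op 5: c = malloc(2) -> c = 4; heap: [0-3 ALLOC][4-5 ALLOC][6-54 FREE]
malloc(13): first-fit scan over [0-3 ALLOC][4-5 ALLOC][6-54 FREE] -> 6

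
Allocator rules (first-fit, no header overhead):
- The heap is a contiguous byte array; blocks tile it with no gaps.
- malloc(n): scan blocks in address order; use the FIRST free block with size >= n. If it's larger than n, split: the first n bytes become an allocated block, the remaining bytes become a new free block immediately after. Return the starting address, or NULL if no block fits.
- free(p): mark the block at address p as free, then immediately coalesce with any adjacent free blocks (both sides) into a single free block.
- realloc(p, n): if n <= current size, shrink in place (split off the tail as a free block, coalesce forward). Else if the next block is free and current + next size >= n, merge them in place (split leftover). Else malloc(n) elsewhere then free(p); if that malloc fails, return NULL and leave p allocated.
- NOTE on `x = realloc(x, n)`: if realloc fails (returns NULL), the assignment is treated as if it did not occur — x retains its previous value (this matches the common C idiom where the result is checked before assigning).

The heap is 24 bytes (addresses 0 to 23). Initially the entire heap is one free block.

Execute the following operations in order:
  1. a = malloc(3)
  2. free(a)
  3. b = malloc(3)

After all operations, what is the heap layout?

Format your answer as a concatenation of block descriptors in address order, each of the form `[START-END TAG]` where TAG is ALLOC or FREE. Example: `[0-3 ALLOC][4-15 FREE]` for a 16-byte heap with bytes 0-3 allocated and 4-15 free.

Answer: [0-2 ALLOC][3-23 FREE]

Derivation:
Op 1: a = malloc(3) -> a = 0; heap: [0-2 ALLOC][3-23 FREE]
Op 2: free(a) -> (freed a); heap: [0-23 FREE]
Op 3: b = malloc(3) -> b = 0; heap: [0-2 ALLOC][3-23 FREE]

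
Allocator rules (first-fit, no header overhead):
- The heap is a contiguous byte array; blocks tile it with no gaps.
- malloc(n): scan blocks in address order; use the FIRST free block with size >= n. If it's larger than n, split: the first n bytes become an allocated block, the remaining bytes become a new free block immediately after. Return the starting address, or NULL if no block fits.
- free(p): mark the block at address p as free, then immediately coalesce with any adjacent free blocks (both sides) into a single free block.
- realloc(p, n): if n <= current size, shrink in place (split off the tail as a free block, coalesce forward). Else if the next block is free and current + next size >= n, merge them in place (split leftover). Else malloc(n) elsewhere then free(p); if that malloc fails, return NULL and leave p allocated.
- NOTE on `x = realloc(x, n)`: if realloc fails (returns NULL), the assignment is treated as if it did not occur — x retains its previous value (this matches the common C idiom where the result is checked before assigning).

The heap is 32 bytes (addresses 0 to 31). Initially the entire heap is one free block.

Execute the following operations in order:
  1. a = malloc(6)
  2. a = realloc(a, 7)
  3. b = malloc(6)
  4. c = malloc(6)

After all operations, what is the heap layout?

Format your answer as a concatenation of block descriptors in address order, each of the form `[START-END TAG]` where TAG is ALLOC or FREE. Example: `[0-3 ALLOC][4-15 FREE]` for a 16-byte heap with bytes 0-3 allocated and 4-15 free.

Answer: [0-6 ALLOC][7-12 ALLOC][13-18 ALLOC][19-31 FREE]

Derivation:
Op 1: a = malloc(6) -> a = 0; heap: [0-5 ALLOC][6-31 FREE]
Op 2: a = realloc(a, 7) -> a = 0; heap: [0-6 ALLOC][7-31 FREE]
Op 3: b = malloc(6) -> b = 7; heap: [0-6 ALLOC][7-12 ALLOC][13-31 FREE]
Op 4: c = malloc(6) -> c = 13; heap: [0-6 ALLOC][7-12 ALLOC][13-18 ALLOC][19-31 FREE]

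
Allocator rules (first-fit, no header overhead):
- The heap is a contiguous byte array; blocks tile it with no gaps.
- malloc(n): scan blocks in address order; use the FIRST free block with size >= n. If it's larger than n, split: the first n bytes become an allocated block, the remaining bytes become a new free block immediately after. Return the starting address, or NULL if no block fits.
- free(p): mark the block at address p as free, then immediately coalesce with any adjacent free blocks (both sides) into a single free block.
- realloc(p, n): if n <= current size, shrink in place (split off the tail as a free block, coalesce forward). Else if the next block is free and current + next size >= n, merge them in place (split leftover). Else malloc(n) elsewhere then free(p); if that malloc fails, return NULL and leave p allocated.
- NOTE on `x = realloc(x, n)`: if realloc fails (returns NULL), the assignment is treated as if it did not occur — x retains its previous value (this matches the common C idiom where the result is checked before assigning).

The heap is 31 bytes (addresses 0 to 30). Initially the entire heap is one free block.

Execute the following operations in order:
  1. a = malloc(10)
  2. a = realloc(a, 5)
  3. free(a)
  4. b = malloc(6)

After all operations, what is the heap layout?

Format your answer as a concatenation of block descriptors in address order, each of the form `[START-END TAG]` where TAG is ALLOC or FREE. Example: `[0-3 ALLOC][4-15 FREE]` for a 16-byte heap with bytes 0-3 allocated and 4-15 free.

Answer: [0-5 ALLOC][6-30 FREE]

Derivation:
Op 1: a = malloc(10) -> a = 0; heap: [0-9 ALLOC][10-30 FREE]
Op 2: a = realloc(a, 5) -> a = 0; heap: [0-4 ALLOC][5-30 FREE]
Op 3: free(a) -> (freed a); heap: [0-30 FREE]
Op 4: b = malloc(6) -> b = 0; heap: [0-5 ALLOC][6-30 FREE]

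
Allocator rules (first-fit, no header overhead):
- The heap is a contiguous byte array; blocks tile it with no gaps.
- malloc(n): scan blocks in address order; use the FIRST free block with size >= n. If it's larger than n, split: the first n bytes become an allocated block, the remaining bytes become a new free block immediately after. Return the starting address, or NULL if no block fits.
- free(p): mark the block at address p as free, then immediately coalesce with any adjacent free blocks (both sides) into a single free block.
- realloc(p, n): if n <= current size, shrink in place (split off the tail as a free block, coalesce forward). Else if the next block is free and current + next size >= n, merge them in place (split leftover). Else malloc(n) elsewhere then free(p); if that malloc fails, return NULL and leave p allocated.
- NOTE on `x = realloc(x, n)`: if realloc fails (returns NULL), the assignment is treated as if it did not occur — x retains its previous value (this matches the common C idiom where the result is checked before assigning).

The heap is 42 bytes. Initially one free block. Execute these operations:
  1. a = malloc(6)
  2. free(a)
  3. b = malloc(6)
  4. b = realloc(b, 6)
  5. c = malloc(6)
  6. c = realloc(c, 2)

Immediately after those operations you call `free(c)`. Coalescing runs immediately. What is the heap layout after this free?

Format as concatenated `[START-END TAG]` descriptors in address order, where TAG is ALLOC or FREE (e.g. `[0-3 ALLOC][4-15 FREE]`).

Answer: [0-5 ALLOC][6-41 FREE]

Derivation:
Op 1: a = malloc(6) -> a = 0; heap: [0-5 ALLOC][6-41 FREE]
Op 2: free(a) -> (freed a); heap: [0-41 FREE]
Op 3: b = malloc(6) -> b = 0; heap: [0-5 ALLOC][6-41 FREE]
Op 4: b = realloc(b, 6) -> b = 0; heap: [0-5 ALLOC][6-41 FREE]
Op 5: c = malloc(6) -> c = 6; heap: [0-5 ALLOC][6-11 ALLOC][12-41 FREE]
Op 6: c = realloc(c, 2) -> c = 6; heap: [0-5 ALLOC][6-7 ALLOC][8-41 FREE]
free(c): c = 6 -> block [6-7 ALLOC]; mark free, coalesce with adjacent free neighbors -> [0-5 ALLOC][6-41 FREE]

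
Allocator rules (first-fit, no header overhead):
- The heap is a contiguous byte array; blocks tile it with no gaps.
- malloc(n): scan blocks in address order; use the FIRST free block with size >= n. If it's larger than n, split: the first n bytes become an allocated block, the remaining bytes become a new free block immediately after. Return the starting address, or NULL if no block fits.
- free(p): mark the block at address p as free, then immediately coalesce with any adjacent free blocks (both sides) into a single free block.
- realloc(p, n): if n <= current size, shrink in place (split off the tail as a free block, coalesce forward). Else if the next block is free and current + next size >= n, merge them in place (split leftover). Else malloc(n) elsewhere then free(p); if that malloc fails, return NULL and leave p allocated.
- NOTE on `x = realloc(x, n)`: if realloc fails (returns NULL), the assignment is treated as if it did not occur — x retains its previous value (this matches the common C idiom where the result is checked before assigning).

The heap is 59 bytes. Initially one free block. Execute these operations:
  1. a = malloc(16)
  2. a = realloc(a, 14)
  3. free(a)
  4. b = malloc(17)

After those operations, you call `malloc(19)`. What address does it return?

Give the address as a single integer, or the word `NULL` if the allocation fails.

Answer: 17

Derivation:
Op 1: a = malloc(16) -> a = 0; heap: [0-15 ALLOC][16-58 FREE]
Op 2: a = realloc(a, 14) -> a = 0; heap: [0-13 ALLOC][14-58 FREE]
Op 3: free(a) -> (freed a); heap: [0-58 FREE]
Op 4: b = malloc(17) -> b = 0; heap: [0-16 ALLOC][17-58 FREE]
malloc(19): first-fit scan over [0-16 ALLOC][17-58 FREE] -> 17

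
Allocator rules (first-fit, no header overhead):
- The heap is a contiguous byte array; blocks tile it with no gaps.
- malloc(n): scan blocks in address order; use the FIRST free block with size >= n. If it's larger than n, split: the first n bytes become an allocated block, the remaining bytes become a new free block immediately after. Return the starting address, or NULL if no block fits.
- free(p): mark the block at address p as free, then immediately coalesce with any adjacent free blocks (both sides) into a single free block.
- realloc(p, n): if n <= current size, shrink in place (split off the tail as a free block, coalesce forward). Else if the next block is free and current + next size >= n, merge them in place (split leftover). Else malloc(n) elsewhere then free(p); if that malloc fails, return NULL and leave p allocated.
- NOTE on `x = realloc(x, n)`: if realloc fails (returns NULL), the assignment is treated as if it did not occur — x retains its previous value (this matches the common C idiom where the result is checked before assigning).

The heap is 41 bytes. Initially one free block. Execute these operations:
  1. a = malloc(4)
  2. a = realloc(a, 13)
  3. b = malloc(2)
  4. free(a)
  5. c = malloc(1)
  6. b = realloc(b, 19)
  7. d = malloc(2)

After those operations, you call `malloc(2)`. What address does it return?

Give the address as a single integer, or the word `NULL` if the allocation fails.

Answer: 3

Derivation:
Op 1: a = malloc(4) -> a = 0; heap: [0-3 ALLOC][4-40 FREE]
Op 2: a = realloc(a, 13) -> a = 0; heap: [0-12 ALLOC][13-40 FREE]
Op 3: b = malloc(2) -> b = 13; heap: [0-12 ALLOC][13-14 ALLOC][15-40 FREE]
Op 4: free(a) -> (freed a); heap: [0-12 FREE][13-14 ALLOC][15-40 FREE]
Op 5: c = malloc(1) -> c = 0; heap: [0-0 ALLOC][1-12 FREE][13-14 ALLOC][15-40 FREE]
Op 6: b = realloc(b, 19) -> b = 13; heap: [0-0 ALLOC][1-12 FREE][13-31 ALLOC][32-40 FREE]
Op 7: d = malloc(2) -> d = 1; heap: [0-0 ALLOC][1-2 ALLOC][3-12 FREE][13-31 ALLOC][32-40 FREE]
malloc(2): first-fit scan over [0-0 ALLOC][1-2 ALLOC][3-12 FREE][13-31 ALLOC][32-40 FREE] -> 3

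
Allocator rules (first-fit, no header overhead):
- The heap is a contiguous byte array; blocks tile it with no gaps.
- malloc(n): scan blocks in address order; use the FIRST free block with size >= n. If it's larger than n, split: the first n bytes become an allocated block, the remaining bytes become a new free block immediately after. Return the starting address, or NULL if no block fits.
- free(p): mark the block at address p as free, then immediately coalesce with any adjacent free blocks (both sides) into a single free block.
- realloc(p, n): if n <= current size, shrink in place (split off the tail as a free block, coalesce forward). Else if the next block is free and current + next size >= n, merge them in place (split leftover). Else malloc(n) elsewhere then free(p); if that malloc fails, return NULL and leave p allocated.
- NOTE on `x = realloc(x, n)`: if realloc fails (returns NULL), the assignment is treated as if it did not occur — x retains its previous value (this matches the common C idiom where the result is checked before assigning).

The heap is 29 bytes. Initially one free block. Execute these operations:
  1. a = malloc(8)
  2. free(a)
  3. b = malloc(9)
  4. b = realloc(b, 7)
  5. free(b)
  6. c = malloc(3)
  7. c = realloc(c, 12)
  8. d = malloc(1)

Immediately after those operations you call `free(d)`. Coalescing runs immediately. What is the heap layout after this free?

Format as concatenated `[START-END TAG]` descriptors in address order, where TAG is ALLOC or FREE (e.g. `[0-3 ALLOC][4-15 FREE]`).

Answer: [0-11 ALLOC][12-28 FREE]

Derivation:
Op 1: a = malloc(8) -> a = 0; heap: [0-7 ALLOC][8-28 FREE]
Op 2: free(a) -> (freed a); heap: [0-28 FREE]
Op 3: b = malloc(9) -> b = 0; heap: [0-8 ALLOC][9-28 FREE]
Op 4: b = realloc(b, 7) -> b = 0; heap: [0-6 ALLOC][7-28 FREE]
Op 5: free(b) -> (freed b); heap: [0-28 FREE]
Op 6: c = malloc(3) -> c = 0; heap: [0-2 ALLOC][3-28 FREE]
Op 7: c = realloc(c, 12) -> c = 0; heap: [0-11 ALLOC][12-28 FREE]
Op 8: d = malloc(1) -> d = 12; heap: [0-11 ALLOC][12-12 ALLOC][13-28 FREE]
free(d): d = 12 -> block [12-12 ALLOC]; mark free, coalesce with adjacent free neighbors -> [0-11 ALLOC][12-28 FREE]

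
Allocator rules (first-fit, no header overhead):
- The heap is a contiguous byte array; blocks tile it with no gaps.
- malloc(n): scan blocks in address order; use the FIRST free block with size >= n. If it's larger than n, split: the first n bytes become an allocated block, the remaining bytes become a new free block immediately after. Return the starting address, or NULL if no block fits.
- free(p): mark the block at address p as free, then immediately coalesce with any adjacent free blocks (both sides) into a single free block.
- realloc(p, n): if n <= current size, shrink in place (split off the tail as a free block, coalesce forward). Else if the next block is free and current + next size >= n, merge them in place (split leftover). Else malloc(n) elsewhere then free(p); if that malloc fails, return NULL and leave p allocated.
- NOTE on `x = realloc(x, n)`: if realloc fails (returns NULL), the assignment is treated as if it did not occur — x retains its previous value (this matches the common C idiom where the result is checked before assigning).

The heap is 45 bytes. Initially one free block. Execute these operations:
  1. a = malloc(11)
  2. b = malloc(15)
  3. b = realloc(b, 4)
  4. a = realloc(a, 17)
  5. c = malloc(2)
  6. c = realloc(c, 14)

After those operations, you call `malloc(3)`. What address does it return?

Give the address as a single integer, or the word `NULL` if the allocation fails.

Op 1: a = malloc(11) -> a = 0; heap: [0-10 ALLOC][11-44 FREE]
Op 2: b = malloc(15) -> b = 11; heap: [0-10 ALLOC][11-25 ALLOC][26-44 FREE]
Op 3: b = realloc(b, 4) -> b = 11; heap: [0-10 ALLOC][11-14 ALLOC][15-44 FREE]
Op 4: a = realloc(a, 17) -> a = 15; heap: [0-10 FREE][11-14 ALLOC][15-31 ALLOC][32-44 FREE]
Op 5: c = malloc(2) -> c = 0; heap: [0-1 ALLOC][2-10 FREE][11-14 ALLOC][15-31 ALLOC][32-44 FREE]
Op 6: c = realloc(c, 14) -> NULL (c unchanged); heap: [0-1 ALLOC][2-10 FREE][11-14 ALLOC][15-31 ALLOC][32-44 FREE]
malloc(3): first-fit scan over [0-1 ALLOC][2-10 FREE][11-14 ALLOC][15-31 ALLOC][32-44 FREE] -> 2

Answer: 2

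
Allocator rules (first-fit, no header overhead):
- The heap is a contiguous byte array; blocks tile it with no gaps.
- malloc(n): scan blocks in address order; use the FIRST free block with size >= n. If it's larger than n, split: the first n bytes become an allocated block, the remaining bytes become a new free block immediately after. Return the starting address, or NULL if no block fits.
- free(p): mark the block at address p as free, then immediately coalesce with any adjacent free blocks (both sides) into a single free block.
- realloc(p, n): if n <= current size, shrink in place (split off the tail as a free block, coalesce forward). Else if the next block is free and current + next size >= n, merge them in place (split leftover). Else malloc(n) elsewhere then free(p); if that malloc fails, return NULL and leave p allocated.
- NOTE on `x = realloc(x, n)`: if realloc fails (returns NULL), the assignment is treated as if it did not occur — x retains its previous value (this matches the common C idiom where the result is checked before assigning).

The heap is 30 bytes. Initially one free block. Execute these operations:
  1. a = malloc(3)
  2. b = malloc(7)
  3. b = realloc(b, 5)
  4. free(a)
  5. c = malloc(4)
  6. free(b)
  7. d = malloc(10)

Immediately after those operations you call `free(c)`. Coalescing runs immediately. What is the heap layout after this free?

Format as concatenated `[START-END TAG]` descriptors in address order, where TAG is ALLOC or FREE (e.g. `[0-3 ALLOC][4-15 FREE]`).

Op 1: a = malloc(3) -> a = 0; heap: [0-2 ALLOC][3-29 FREE]
Op 2: b = malloc(7) -> b = 3; heap: [0-2 ALLOC][3-9 ALLOC][10-29 FREE]
Op 3: b = realloc(b, 5) -> b = 3; heap: [0-2 ALLOC][3-7 ALLOC][8-29 FREE]
Op 4: free(a) -> (freed a); heap: [0-2 FREE][3-7 ALLOC][8-29 FREE]
Op 5: c = malloc(4) -> c = 8; heap: [0-2 FREE][3-7 ALLOC][8-11 ALLOC][12-29 FREE]
Op 6: free(b) -> (freed b); heap: [0-7 FREE][8-11 ALLOC][12-29 FREE]
Op 7: d = malloc(10) -> d = 12; heap: [0-7 FREE][8-11 ALLOC][12-21 ALLOC][22-29 FREE]
free(c): c = 8 -> block [8-11 ALLOC]; mark free, coalesce with adjacent free neighbors -> [0-11 FREE][12-21 ALLOC][22-29 FREE]

Answer: [0-11 FREE][12-21 ALLOC][22-29 FREE]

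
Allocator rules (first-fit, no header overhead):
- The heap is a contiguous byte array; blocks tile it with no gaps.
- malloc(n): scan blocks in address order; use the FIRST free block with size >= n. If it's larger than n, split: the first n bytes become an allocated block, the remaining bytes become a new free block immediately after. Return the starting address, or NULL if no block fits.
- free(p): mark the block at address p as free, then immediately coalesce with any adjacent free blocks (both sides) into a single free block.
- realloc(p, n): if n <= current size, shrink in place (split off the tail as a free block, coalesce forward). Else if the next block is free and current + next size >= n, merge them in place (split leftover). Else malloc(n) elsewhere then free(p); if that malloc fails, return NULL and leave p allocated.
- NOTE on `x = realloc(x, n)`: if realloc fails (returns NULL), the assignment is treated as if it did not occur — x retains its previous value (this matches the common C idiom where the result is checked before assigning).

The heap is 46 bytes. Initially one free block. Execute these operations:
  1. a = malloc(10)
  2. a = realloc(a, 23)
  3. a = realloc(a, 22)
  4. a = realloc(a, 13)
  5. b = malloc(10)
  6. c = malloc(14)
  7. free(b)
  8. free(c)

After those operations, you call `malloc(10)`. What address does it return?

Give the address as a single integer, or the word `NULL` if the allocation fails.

Op 1: a = malloc(10) -> a = 0; heap: [0-9 ALLOC][10-45 FREE]
Op 2: a = realloc(a, 23) -> a = 0; heap: [0-22 ALLOC][23-45 FREE]
Op 3: a = realloc(a, 22) -> a = 0; heap: [0-21 ALLOC][22-45 FREE]
Op 4: a = realloc(a, 13) -> a = 0; heap: [0-12 ALLOC][13-45 FREE]
Op 5: b = malloc(10) -> b = 13; heap: [0-12 ALLOC][13-22 ALLOC][23-45 FREE]
Op 6: c = malloc(14) -> c = 23; heap: [0-12 ALLOC][13-22 ALLOC][23-36 ALLOC][37-45 FREE]
Op 7: free(b) -> (freed b); heap: [0-12 ALLOC][13-22 FREE][23-36 ALLOC][37-45 FREE]
Op 8: free(c) -> (freed c); heap: [0-12 ALLOC][13-45 FREE]
malloc(10): first-fit scan over [0-12 ALLOC][13-45 FREE] -> 13

Answer: 13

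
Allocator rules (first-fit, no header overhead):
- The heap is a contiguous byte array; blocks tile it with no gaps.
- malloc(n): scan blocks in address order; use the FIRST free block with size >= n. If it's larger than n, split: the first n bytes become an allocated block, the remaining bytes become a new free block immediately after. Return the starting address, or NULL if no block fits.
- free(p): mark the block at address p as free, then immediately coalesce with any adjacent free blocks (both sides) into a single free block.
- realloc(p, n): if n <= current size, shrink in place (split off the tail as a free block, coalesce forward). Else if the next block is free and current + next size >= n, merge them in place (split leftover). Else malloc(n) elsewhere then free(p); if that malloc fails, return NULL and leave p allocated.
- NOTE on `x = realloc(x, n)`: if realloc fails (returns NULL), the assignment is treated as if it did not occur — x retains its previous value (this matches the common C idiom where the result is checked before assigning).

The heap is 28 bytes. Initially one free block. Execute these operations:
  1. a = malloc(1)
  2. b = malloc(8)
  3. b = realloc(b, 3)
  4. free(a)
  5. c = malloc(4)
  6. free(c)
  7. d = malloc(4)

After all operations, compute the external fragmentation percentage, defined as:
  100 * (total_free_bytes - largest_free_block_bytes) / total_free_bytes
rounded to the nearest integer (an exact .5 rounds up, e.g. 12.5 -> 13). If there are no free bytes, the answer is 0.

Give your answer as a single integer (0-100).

Answer: 5

Derivation:
Op 1: a = malloc(1) -> a = 0; heap: [0-0 ALLOC][1-27 FREE]
Op 2: b = malloc(8) -> b = 1; heap: [0-0 ALLOC][1-8 ALLOC][9-27 FREE]
Op 3: b = realloc(b, 3) -> b = 1; heap: [0-0 ALLOC][1-3 ALLOC][4-27 FREE]
Op 4: free(a) -> (freed a); heap: [0-0 FREE][1-3 ALLOC][4-27 FREE]
Op 5: c = malloc(4) -> c = 4; heap: [0-0 FREE][1-3 ALLOC][4-7 ALLOC][8-27 FREE]
Op 6: free(c) -> (freed c); heap: [0-0 FREE][1-3 ALLOC][4-27 FREE]
Op 7: d = malloc(4) -> d = 4; heap: [0-0 FREE][1-3 ALLOC][4-7 ALLOC][8-27 FREE]
Free blocks: [1 20] total_free=21 largest=20 -> 100*(21-20)/21 = 100/21 ≈ 4.762 -> rounds to 5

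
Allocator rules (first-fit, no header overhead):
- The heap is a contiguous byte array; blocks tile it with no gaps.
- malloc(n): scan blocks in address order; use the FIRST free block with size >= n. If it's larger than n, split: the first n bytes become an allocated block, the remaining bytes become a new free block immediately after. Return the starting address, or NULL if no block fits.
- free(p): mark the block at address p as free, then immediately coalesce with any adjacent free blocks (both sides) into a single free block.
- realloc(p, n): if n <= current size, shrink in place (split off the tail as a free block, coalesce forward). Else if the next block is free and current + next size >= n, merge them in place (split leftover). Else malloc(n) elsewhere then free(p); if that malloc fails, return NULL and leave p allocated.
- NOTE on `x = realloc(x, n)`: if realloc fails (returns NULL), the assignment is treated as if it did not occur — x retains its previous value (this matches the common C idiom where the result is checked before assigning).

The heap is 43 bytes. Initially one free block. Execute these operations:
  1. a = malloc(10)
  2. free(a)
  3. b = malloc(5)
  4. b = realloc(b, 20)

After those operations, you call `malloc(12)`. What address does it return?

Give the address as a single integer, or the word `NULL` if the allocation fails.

Op 1: a = malloc(10) -> a = 0; heap: [0-9 ALLOC][10-42 FREE]
Op 2: free(a) -> (freed a); heap: [0-42 FREE]
Op 3: b = malloc(5) -> b = 0; heap: [0-4 ALLOC][5-42 FREE]
Op 4: b = realloc(b, 20) -> b = 0; heap: [0-19 ALLOC][20-42 FREE]
malloc(12): first-fit scan over [0-19 ALLOC][20-42 FREE] -> 20

Answer: 20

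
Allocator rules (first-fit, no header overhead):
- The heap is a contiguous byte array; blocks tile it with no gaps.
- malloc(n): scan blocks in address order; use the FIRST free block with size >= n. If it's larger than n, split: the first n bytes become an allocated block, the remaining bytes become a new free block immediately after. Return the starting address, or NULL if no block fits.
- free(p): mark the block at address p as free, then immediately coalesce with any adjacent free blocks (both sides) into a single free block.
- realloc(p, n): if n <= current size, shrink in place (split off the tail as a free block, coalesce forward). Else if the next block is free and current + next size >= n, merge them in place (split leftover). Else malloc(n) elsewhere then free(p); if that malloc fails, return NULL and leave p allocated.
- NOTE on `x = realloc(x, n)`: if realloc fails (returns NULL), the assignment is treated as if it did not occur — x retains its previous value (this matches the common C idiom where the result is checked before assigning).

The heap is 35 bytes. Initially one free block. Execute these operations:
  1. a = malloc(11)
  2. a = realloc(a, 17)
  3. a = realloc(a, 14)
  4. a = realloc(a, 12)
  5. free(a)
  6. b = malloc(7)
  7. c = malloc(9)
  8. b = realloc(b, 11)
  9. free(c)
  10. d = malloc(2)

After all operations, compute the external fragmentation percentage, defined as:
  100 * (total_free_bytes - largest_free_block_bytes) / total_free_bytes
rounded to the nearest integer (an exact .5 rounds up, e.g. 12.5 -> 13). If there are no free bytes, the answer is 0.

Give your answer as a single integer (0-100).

Answer: 36

Derivation:
Op 1: a = malloc(11) -> a = 0; heap: [0-10 ALLOC][11-34 FREE]
Op 2: a = realloc(a, 17) -> a = 0; heap: [0-16 ALLOC][17-34 FREE]
Op 3: a = realloc(a, 14) -> a = 0; heap: [0-13 ALLOC][14-34 FREE]
Op 4: a = realloc(a, 12) -> a = 0; heap: [0-11 ALLOC][12-34 FREE]
Op 5: free(a) -> (freed a); heap: [0-34 FREE]
Op 6: b = malloc(7) -> b = 0; heap: [0-6 ALLOC][7-34 FREE]
Op 7: c = malloc(9) -> c = 7; heap: [0-6 ALLOC][7-15 ALLOC][16-34 FREE]
Op 8: b = realloc(b, 11) -> b = 16; heap: [0-6 FREE][7-15 ALLOC][16-26 ALLOC][27-34 FREE]
Op 9: free(c) -> (freed c); heap: [0-15 FREE][16-26 ALLOC][27-34 FREE]
Op 10: d = malloc(2) -> d = 0; heap: [0-1 ALLOC][2-15 FREE][16-26 ALLOC][27-34 FREE]
Free blocks: [14 8] total_free=22 largest=14 -> 100*(22-14)/22 = 800/22 ≈ 36.364 -> rounds to 36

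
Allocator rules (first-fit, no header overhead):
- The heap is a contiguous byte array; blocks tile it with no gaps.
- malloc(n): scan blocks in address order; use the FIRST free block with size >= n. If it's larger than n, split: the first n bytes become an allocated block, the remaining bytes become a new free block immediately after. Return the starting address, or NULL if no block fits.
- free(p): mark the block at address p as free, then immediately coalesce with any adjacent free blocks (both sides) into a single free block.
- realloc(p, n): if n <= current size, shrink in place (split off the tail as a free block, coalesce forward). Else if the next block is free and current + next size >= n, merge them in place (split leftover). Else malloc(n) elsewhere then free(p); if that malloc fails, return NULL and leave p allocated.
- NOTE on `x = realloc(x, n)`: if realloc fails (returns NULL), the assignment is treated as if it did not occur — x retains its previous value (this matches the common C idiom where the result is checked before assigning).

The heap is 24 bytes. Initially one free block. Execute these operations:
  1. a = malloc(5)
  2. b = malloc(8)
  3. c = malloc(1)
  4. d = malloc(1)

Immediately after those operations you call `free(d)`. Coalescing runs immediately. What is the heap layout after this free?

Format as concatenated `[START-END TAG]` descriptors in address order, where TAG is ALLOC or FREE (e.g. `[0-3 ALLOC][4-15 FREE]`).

Answer: [0-4 ALLOC][5-12 ALLOC][13-13 ALLOC][14-23 FREE]

Derivation:
Op 1: a = malloc(5) -> a = 0; heap: [0-4 ALLOC][5-23 FREE]
Op 2: b = malloc(8) -> b = 5; heap: [0-4 ALLOC][5-12 ALLOC][13-23 FREE]
Op 3: c = malloc(1) -> c = 13; heap: [0-4 ALLOC][5-12 ALLOC][13-13 ALLOC][14-23 FREE]
Op 4: d = malloc(1) -> d = 14; heap: [0-4 ALLOC][5-12 ALLOC][13-13 ALLOC][14-14 ALLOC][15-23 FREE]
free(d): d = 14 -> block [14-14 ALLOC]; mark free, coalesce with adjacent free neighbors -> [0-4 ALLOC][5-12 ALLOC][13-13 ALLOC][14-23 FREE]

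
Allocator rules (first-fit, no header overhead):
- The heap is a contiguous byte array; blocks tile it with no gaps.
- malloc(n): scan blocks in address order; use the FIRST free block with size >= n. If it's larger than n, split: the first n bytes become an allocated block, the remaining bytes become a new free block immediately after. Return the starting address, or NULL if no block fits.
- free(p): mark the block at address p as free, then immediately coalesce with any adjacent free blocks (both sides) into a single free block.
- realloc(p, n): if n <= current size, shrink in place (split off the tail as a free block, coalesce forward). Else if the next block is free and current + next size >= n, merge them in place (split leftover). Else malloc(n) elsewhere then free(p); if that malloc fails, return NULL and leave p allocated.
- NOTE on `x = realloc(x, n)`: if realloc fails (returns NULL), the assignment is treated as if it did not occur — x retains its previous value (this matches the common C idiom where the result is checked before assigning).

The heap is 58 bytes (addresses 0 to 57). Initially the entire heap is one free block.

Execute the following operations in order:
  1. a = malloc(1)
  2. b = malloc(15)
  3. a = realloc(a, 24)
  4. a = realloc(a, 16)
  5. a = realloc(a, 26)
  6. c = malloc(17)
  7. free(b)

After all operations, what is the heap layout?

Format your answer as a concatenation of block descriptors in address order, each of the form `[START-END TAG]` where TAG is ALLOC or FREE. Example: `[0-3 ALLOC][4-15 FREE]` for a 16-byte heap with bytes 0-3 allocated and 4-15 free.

Answer: [0-15 FREE][16-41 ALLOC][42-57 FREE]

Derivation:
Op 1: a = malloc(1) -> a = 0; heap: [0-0 ALLOC][1-57 FREE]
Op 2: b = malloc(15) -> b = 1; heap: [0-0 ALLOC][1-15 ALLOC][16-57 FREE]
Op 3: a = realloc(a, 24) -> a = 16; heap: [0-0 FREE][1-15 ALLOC][16-39 ALLOC][40-57 FREE]
Op 4: a = realloc(a, 16) -> a = 16; heap: [0-0 FREE][1-15 ALLOC][16-31 ALLOC][32-57 FREE]
Op 5: a = realloc(a, 26) -> a = 16; heap: [0-0 FREE][1-15 ALLOC][16-41 ALLOC][42-57 FREE]
Op 6: c = malloc(17) -> c = NULL; heap: [0-0 FREE][1-15 ALLOC][16-41 ALLOC][42-57 FREE]
Op 7: free(b) -> (freed b); heap: [0-15 FREE][16-41 ALLOC][42-57 FREE]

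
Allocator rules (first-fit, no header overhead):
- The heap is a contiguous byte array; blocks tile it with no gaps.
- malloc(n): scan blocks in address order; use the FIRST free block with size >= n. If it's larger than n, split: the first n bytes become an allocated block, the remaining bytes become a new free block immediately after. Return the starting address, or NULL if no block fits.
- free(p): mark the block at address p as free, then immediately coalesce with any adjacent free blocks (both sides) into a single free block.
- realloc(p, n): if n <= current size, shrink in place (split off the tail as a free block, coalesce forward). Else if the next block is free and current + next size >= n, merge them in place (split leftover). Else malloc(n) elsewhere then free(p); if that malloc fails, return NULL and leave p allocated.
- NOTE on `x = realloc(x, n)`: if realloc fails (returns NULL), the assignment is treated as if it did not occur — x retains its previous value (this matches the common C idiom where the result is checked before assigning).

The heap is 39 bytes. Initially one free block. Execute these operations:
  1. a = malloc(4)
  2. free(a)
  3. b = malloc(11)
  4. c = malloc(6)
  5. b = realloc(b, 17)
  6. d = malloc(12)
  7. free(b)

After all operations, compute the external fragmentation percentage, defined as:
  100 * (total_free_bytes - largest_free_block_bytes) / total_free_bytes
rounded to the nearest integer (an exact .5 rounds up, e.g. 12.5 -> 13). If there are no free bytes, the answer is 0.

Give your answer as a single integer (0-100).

Op 1: a = malloc(4) -> a = 0; heap: [0-3 ALLOC][4-38 FREE]
Op 2: free(a) -> (freed a); heap: [0-38 FREE]
Op 3: b = malloc(11) -> b = 0; heap: [0-10 ALLOC][11-38 FREE]
Op 4: c = malloc(6) -> c = 11; heap: [0-10 ALLOC][11-16 ALLOC][17-38 FREE]
Op 5: b = realloc(b, 17) -> b = 17; heap: [0-10 FREE][11-16 ALLOC][17-33 ALLOC][34-38 FREE]
Op 6: d = malloc(12) -> d = NULL; heap: [0-10 FREE][11-16 ALLOC][17-33 ALLOC][34-38 FREE]
Op 7: free(b) -> (freed b); heap: [0-10 FREE][11-16 ALLOC][17-38 FREE]
Free blocks: [11 22] total_free=33 largest=22 -> 100*(33-22)/33 = 1100/33 ≈ 33.333 -> rounds to 33

Answer: 33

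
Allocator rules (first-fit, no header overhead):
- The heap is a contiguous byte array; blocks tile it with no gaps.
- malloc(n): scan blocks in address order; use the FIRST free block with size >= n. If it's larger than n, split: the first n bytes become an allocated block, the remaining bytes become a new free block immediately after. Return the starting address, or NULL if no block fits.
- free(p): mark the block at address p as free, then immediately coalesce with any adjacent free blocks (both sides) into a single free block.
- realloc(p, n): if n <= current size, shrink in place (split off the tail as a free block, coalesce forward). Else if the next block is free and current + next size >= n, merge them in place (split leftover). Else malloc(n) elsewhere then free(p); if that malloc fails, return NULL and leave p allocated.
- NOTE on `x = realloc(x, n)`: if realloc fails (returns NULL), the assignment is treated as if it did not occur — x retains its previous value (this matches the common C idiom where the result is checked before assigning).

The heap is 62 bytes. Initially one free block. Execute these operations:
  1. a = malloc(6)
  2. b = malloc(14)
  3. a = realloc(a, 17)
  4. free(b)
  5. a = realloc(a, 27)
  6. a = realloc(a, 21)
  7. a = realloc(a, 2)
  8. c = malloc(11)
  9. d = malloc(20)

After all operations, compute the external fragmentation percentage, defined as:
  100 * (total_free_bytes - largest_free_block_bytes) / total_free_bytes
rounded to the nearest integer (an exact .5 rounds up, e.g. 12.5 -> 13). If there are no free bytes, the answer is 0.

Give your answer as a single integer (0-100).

Op 1: a = malloc(6) -> a = 0; heap: [0-5 ALLOC][6-61 FREE]
Op 2: b = malloc(14) -> b = 6; heap: [0-5 ALLOC][6-19 ALLOC][20-61 FREE]
Op 3: a = realloc(a, 17) -> a = 20; heap: [0-5 FREE][6-19 ALLOC][20-36 ALLOC][37-61 FREE]
Op 4: free(b) -> (freed b); heap: [0-19 FREE][20-36 ALLOC][37-61 FREE]
Op 5: a = realloc(a, 27) -> a = 20; heap: [0-19 FREE][20-46 ALLOC][47-61 FREE]
Op 6: a = realloc(a, 21) -> a = 20; heap: [0-19 FREE][20-40 ALLOC][41-61 FREE]
Op 7: a = realloc(a, 2) -> a = 20; heap: [0-19 FREE][20-21 ALLOC][22-61 FREE]
Op 8: c = malloc(11) -> c = 0; heap: [0-10 ALLOC][11-19 FREE][20-21 ALLOC][22-61 FREE]
Op 9: d = malloc(20) -> d = 22; heap: [0-10 ALLOC][11-19 FREE][20-21 ALLOC][22-41 ALLOC][42-61 FREE]
Free blocks: [9 20] total_free=29 largest=20 -> 100*(29-20)/29 = 900/29 ≈ 31.034 -> rounds to 31

Answer: 31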